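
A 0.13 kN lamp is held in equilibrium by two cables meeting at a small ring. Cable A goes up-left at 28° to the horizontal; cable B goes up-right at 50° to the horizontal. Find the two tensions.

ΣF_x = 0: −T_A·cos28° + T_B·cos50° = 0 → T_B = 1.37362·T_A.
ΣF_y = 0: T_A·sin28° + T_B·sin50° = 0.13.
Substitute: T_A·(0.469472 + 1.37362·0.766044) = 0.13 → T_A = 0.0854293 ≈ 0.08543 kN.
Then T_B = 1.37362 × 0.0854293 = 0.1173 kN.

T_A = 0.08543 kN, T_B = 0.1173 kN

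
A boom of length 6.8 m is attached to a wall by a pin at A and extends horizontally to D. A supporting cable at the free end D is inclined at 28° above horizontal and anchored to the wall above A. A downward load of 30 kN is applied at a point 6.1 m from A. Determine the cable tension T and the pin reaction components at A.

T = 57.32 kN, A_x = 50.61 kN, A_y = 3.088 kN

ΣM about A: T·sin28°·6.8 − 30·6.1 = 0 → T = 183/(6.8·0.469472) = 57.3235 ≈ 57.32 kN.
ΣF_x = 0: A_x − T·cos28° = 0 → A_x = 57.3235 × 0.882948 = 50.61 kN.
ΣF_y = 0: A_y + T·sin28° − 30 = 0 → A_y = 30 − 57.3235 × 0.469472 = 3.088 kN.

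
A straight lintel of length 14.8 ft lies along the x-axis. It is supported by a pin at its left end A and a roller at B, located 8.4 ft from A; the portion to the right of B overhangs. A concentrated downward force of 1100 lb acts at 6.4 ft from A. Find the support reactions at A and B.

A_x = 0, A_y = 261.9 lb, B_y = 838.1 lb

ΣM about A: B_y·8.4 − 1100·6.4 = 0 → B_y = 7040/8.4 = 838.095 ≈ 838.1 lb.
ΣF_y = 0: A_y + 838.095 − 1100 = 0 → A_y = 261.9 lb.
ΣF_x = 0: no horizontal applied forces, so A_x = 0.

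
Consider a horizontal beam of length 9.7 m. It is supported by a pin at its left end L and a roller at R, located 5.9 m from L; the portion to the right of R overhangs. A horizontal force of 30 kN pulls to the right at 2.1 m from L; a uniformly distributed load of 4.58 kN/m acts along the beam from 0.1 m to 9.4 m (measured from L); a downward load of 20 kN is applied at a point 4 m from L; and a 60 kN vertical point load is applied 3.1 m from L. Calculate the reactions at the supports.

L_x = -30.00 kN, L_y = 43.22 kN, R_y = 79.38 kN

Resultant of the distributed load: 4.58 × 9.3 = 42.594 kN at 4.75 m from L.
ΣM about L: R_y·5.9 − (4.58·9.3)·4.75 − 20·4 − 60·3.1 = 0 → R_y = 468.3215/5.9 = 79.3765 ≈ 79.38 kN.
ΣF_y = 0: L_y + 79.3765 − 4.58·9.3 − 20 − 60 = 0 → L_y = 43.22 kN.
ΣF_x = 0: L_x + 30 = 0 → L_x = -30.00 kN.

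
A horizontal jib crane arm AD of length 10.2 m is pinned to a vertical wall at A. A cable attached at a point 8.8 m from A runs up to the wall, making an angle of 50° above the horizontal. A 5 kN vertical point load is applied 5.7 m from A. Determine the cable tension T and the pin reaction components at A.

ΣM about A: T·sin50°·8.8 − 5·5.7 = 0 → T = 28.5/(8.8·0.766044) = 4.22774 ≈ 4.228 kN.
ΣF_x = 0: A_x − T·cos50° = 0 → A_x = 4.22774 × 0.642788 = 2.718 kN.
ΣF_y = 0: A_y + T·sin50° − 5 = 0 → A_y = 5 − 4.22774 × 0.766044 = 1.761 kN.

T = 4.228 kN, A_x = 2.718 kN, A_y = 1.761 kN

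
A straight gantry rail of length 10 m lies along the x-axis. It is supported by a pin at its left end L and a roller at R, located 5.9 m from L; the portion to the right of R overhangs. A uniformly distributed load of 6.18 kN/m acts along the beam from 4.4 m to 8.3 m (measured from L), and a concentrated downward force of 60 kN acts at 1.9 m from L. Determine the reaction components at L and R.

Resultant of the distributed load: 6.18 × 3.9 = 24.102 kN at 6.35 m from L.
ΣM about L: R_y·5.9 − (6.18·3.9)·6.35 − 60·1.9 = 0 → R_y = 267.0477/5.9 = 45.2623 ≈ 45.26 kN.
ΣF_y = 0: L_y + 45.2623 − 6.18·3.9 − 60 = 0 → L_y = 38.84 kN.
ΣF_x = 0: no horizontal applied forces, so L_x = 0.

L_x = 0, L_y = 38.84 kN, R_y = 45.26 kN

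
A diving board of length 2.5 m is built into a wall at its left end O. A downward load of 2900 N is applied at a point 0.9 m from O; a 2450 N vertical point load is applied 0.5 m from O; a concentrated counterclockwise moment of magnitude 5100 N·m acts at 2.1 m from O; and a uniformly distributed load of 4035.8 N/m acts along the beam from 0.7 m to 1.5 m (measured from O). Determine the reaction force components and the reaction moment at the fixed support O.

Resultant of the distributed load: 4035.8 × 0.8 = 3228.64 N at 1.1 m from O.
ΣF_x = 0: O_x = 0.
ΣF_y = 0: O_y − 2900 − 2450 − 4035.8·0.8 = 0 → O_y = 8579 N.
ΣM about O: M_O − 2900·0.9 − 2450·0.5 + 5100 − (4035.8·0.8)·1.1 = 0 → M_O = 2287 N·m.

O_x = 0, O_y = 8579 N, M_O = 2287 N·m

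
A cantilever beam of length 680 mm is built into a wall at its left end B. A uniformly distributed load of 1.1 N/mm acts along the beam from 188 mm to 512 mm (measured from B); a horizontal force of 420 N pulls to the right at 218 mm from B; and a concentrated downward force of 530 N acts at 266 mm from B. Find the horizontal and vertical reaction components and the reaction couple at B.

B_x = -420.0 N, B_y = 886.4 N, M_B = 265700 N·mm

Resultant of the distributed load: 1.1 × 324 = 356.4 N at 350 mm from B.
ΣF_x = 0: B_x + 420 = 0 → B_x = -420.0 N.
ΣF_y = 0: B_y − 1.1·324 − 530 = 0 → B_y = 886.4 N.
ΣM about B: M_B − (1.1·324)·350 − 530·266 = 0 → M_B = 265700 N·mm.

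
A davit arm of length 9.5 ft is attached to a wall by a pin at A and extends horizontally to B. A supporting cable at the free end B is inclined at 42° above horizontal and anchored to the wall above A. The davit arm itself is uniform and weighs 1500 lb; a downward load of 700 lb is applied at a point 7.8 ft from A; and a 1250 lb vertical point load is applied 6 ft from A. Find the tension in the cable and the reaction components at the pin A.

ΣM about A: T·sin42°·9.5 − 1500·4.75 − 700·7.8 − 1250·6 = 0 → T = 20085/(9.5·0.669131) = 3159.64 ≈ 3160 lb.
ΣF_x = 0: A_x − T·cos42° = 0 → A_x = 3159.64 × 0.743145 = 2348 lb.
ΣF_y = 0: A_y + T·sin42° − 1500 − 700 − 1250 = 0 → A_y = 3450 − 3159.64 × 0.669131 = 1336 lb.

T = 3160 lb, A_x = 2348 lb, A_y = 1336 lb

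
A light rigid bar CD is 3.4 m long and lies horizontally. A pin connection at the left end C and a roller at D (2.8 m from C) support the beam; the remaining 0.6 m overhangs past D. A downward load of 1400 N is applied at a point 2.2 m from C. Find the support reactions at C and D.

ΣM about C: D_y·2.8 − 1400·2.2 = 0 → D_y = 3080/2.8 = 1100 N.
ΣF_y = 0: C_y + 1100 − 1400 = 0 → C_y = 300.0 N.
ΣF_x = 0: no horizontal applied forces, so C_x = 0.

C_x = 0, C_y = 300.0 N, D_y = 1100 N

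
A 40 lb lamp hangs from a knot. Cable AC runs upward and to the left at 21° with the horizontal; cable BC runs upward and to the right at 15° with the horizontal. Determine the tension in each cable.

ΣF_x = 0: −T_AC·cos21° + T_BC·cos15° = 0 → T_BC = 0.966514·T_AC.
ΣF_y = 0: T_AC·sin21° + T_BC·sin15° = 40.
Substitute: T_AC·(0.358368 + 0.966514·0.258819) = 40 → T_AC = 65.7332 ≈ 65.73 lb.
Then T_BC = 0.966514 × 65.7332 = 63.53 lb.

T_AC = 65.73 lb, T_BC = 63.53 lb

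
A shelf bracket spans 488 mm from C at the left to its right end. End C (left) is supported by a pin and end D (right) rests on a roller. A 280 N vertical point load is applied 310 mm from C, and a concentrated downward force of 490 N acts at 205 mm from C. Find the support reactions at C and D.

C_x = 0, C_y = 386.3 N, D_y = 383.7 N

Moments about C: D_y·488 − 280·310 − 490·205 = 0 → D_y = 187250/488 = 383.709 ≈ 383.7 N.
ΣF_y = 0: C_y + 383.709 − 280 − 490 = 0 → C_y = 386.3 N.
ΣF_x = 0: no horizontal applied forces, so C_x = 0.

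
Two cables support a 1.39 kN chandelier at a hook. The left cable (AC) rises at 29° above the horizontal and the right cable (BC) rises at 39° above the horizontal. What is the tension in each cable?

ΣF_x = 0: −T_AC·cos29° + T_BC·cos39° = 0 → T_BC = 1.12543·T_AC.
ΣF_y = 0: T_AC·sin29° + T_BC·sin39° = 1.39.
Substitute: T_AC·(0.48481 + 1.12543·0.62932) = 1.39 → T_AC = 1.16507 ≈ 1.165 kN.
Then T_BC = 1.12543 × 1.16507 = 1.311 kN.

T_AC = 1.165 kN, T_BC = 1.311 kN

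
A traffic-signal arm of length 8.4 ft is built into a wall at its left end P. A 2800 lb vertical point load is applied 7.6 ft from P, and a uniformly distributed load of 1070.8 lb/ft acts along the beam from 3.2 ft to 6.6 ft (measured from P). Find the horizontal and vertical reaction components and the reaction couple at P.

Resultant of the distributed load: 1070.8 × 3.4 = 3640.72 lb at 4.9 ft from P.
ΣF_x = 0: P_x = 0.
ΣF_y = 0: P_y − 2800 − 1070.8·3.4 = 0 → P_y = 6441 lb.
ΣM about P: M_P − 2800·7.6 − (1070.8·3.4)·4.9 = 0 → M_P = 39120 lb·ft.

P_x = 0, P_y = 6441 lb, M_P = 39120 lb·ft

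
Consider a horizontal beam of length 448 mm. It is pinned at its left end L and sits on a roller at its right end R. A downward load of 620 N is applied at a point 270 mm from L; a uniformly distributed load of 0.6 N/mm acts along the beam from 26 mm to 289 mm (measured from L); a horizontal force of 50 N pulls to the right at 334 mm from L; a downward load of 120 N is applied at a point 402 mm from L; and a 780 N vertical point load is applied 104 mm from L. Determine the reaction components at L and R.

Resultant of the distributed load: 0.6 × 263 = 157.8 N at 157.5 mm from L.
Taking moments about L: R_y·448 − 620·270 − (0.6·263)·157.5 − 120·402 − 780·104 = 0 → R_y = 321613.5/448 = 717.887 ≈ 717.9 N.
ΣF_y = 0: L_y + 717.887 − 620 − 0.6·263 − 120 − 780 = 0 → L_y = 959.9 N.
ΣF_x = 0: L_x + 50 = 0 → L_x = -50.00 N.

L_x = -50.00 N, L_y = 959.9 N, R_y = 717.9 N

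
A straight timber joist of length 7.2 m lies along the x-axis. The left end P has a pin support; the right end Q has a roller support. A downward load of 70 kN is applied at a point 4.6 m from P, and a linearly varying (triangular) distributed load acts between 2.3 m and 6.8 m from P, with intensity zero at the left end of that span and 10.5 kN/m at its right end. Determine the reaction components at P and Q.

Resultant of the triangular load: ½ × 10.5 × 4.5 = 23.625 kN, acting at 5.3 m from P (one-third of the span from the peak).
Moments about P: Q_y·7.2 − 70·4.6 − (½·10.5·4.5)·5.3 = 0 → Q_y = 447.2125/7.2 = 62.1128 ≈ 62.11 kN.
ΣF_y = 0: P_y + 62.1128 − 70 − ½·10.5·4.5 = 0 → P_y = 31.51 kN.
ΣF_x = 0: no horizontal applied forces, so P_x = 0.

P_x = 0, P_y = 31.51 kN, Q_y = 62.11 kN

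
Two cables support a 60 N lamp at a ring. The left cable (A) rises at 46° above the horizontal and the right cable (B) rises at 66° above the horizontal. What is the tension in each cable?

ΣF_x = 0: −T_A·cos46° + T_B·cos66° = 0 → T_B = 1.70788·T_A.
ΣF_y = 0: T_A·sin46° + T_B·sin66° = 60.
Substitute: T_A·(0.71934 + 1.70788·0.913545) = 60 → T_A = 26.3208 ≈ 26.32 N.
Then T_B = 1.70788 × 26.3208 = 44.95 N.

T_A = 26.32 N, T_B = 44.95 N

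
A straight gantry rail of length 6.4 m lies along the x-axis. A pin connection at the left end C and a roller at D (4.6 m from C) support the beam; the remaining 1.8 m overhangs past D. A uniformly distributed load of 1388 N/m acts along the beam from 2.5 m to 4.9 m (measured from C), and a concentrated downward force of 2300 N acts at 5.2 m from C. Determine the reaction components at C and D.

C_x = 0, C_y = 351.8 N, D_y = 5279 N

Resultant of the distributed load: 1388 × 2.4 = 3331.2 N at 3.7 m from C.
Taking moments about C: D_y·4.6 − (1388·2.4)·3.7 − 2300·5.2 = 0 → D_y = 24285.44/4.6 = 5279.44 ≈ 5279 N.
ΣF_y = 0: C_y + 5279.44 − 1388·2.4 − 2300 = 0 → C_y = 351.8 N.
ΣF_x = 0: no horizontal applied forces, so C_x = 0.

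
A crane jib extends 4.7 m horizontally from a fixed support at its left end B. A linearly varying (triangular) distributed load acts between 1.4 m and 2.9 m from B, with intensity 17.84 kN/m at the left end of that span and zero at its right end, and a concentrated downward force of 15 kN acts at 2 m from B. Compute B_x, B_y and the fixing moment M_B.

Resultant of the triangular load: ½ × 17.84 × 1.5 = 13.38 kN, acting at 1.9 m from B (one-third of the span from the peak).
ΣF_x = 0: B_x = 0.
ΣF_y = 0: B_y − ½·17.84·1.5 − 15 = 0 → B_y = 28.38 kN.
ΣM about B: M_B − (½·17.84·1.5)·1.9 − 15·2 = 0 → M_B = 55.42 kN·m.

B_x = 0, B_y = 28.38 kN, M_B = 55.42 kN·m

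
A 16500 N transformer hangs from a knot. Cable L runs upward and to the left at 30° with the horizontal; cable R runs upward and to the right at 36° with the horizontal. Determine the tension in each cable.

T_L = 14610 N, T_R = 15640 N

ΣF_x = 0: −T_L·cos30° + T_R·cos36° = 0 → T_R = 1.07047·T_L.
ΣF_y = 0: T_L·sin30° + T_R·sin36° = 16500.
Substitute: T_L·(0.5 + 1.07047·0.587785) = 16500 → T_L = 14612 ≈ 14610 N.
Then T_R = 1.07047 × 14612 = 15640 N.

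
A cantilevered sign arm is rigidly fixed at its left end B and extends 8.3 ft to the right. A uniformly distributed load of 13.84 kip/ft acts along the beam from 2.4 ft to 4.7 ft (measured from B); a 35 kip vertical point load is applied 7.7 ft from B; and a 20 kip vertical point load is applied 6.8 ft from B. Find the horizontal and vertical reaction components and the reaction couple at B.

B_x = 0, B_y = 86.83 kip, M_B = 518.5 kip·ft

Resultant of the distributed load: 13.84 × 2.3 = 31.832 kip at 3.55 ft from B.
ΣF_x = 0: B_x = 0.
ΣF_y = 0: B_y − 13.84·2.3 − 35 − 20 = 0 → B_y = 86.83 kip.
ΣM about B: M_B − (13.84·2.3)·3.55 − 35·7.7 − 20·6.8 = 0 → M_B = 518.5 kip·ft.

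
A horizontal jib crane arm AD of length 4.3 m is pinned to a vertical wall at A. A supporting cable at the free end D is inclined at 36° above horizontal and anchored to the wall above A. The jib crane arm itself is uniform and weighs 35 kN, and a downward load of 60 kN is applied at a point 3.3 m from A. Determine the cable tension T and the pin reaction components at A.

ΣM about A: T·sin36°·4.3 − 35·2.15 − 60·3.3 = 0 → T = 273.25/(4.3·0.587785) = 108.112 ≈ 108.1 kN.
ΣF_x = 0: A_x − T·cos36° = 0 → A_x = 108.112 × 0.809017 = 87.46 kN.
ΣF_y = 0: A_y + T·sin36° − 35 − 60 = 0 → A_y = 95 − 108.112 × 0.587785 = 31.45 kN.

T = 108.1 kN, A_x = 87.46 kN, A_y = 31.45 kN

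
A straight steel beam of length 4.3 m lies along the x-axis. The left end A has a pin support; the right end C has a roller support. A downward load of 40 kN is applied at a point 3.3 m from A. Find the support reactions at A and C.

A_x = 0, A_y = 9.302 kN, C_y = 30.70 kN

Taking moments about A: C_y·4.3 − 40·3.3 = 0 → C_y = 132/4.3 = 30.6977 ≈ 30.70 kN.
ΣF_y = 0: A_y + 30.6977 − 40 = 0 → A_y = 9.302 kN.
ΣF_x = 0: no horizontal applied forces, so A_x = 0.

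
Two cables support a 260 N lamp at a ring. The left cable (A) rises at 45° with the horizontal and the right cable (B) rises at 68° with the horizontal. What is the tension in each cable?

ΣF_x = 0: −T_A·cos45° + T_B·cos68° = 0 → T_B = 1.8876·T_A.
ΣF_y = 0: T_A·sin45° + T_B·sin68° = 260.
Substitute: T_A·(0.707107 + 1.8876·0.927184) = 260 → T_A = 105.809 ≈ 105.8 N.
Then T_B = 1.8876 × 105.809 = 199.7 N.

T_A = 105.8 N, T_B = 199.7 N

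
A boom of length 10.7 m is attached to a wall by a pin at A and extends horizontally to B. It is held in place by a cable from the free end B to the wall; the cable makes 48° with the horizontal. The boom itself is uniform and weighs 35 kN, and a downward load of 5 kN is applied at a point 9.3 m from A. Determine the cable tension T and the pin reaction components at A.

T = 29.40 kN, A_x = 19.67 kN, A_y = 18.15 kN

ΣM about A: T·sin48°·10.7 − 35·5.35 − 5·9.3 = 0 → T = 233.75/(10.7·0.743145) = 29.3964 ≈ 29.40 kN.
ΣF_x = 0: A_x − T·cos48° = 0 → A_x = 29.3964 × 0.669131 = 19.67 kN.
ΣF_y = 0: A_y + T·sin48° − 35 − 5 = 0 → A_y = 40 − 29.3964 × 0.743145 = 18.15 kN.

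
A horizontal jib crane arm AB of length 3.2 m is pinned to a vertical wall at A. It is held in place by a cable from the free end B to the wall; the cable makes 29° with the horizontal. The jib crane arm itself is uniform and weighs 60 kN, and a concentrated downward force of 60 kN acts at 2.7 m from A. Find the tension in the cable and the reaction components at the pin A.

ΣM about A: T·sin29°·3.2 − 60·1.6 − 60·2.7 = 0 → T = 258/(3.2·0.48481) = 166.302 ≈ 166.3 kN.
ΣF_x = 0: A_x − T·cos29° = 0 → A_x = 166.302 × 0.87462 = 145.5 kN.
ΣF_y = 0: A_y + T·sin29° − 60 − 60 = 0 → A_y = 120 − 166.302 × 0.48481 = 39.38 kN.

T = 166.3 kN, A_x = 145.5 kN, A_y = 39.38 kN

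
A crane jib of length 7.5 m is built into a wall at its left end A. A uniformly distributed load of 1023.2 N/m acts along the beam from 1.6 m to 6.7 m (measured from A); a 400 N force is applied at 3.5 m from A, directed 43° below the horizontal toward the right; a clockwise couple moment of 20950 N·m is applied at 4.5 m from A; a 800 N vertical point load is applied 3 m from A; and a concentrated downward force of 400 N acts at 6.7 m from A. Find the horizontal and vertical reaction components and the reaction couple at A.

A_x = -292.5 N, A_y = 6691 N, M_A = 48640 N·m

Resultant of the distributed load: 1023.2 × 5.1 = 5218.32 N at 4.15 m from A.
ΣF_x = 0: A_x + 400·cos43° = 0 → A_x = -292.5 N.
ΣF_y = 0: A_y − 1023.2·5.1 − 400·sin43° − 800 − 400 = 0 → A_y = 6691 N.
ΣM about A: M_A − (1023.2·5.1)·4.15 − 400·sin43°·3.5 − 20950 − 800·3 − 400·6.7 = 0 → M_A = 48640 N·m.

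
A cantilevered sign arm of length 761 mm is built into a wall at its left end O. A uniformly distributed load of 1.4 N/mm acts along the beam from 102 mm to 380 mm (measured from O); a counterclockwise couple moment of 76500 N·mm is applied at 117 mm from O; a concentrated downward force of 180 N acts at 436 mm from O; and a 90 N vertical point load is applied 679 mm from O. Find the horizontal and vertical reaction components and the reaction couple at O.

Resultant of the distributed load: 1.4 × 278 = 389.2 N at 241 mm from O.
ΣF_x = 0: O_x = 0.
ΣF_y = 0: O_y − 1.4·278 − 180 − 90 = 0 → O_y = 659.2 N.
ΣM about O: M_O − (1.4·278)·241 + 76500 − 180·436 − 90·679 = 0 → M_O = 156900 N·mm.

O_x = 0, O_y = 659.2 N, M_O = 156900 N·mm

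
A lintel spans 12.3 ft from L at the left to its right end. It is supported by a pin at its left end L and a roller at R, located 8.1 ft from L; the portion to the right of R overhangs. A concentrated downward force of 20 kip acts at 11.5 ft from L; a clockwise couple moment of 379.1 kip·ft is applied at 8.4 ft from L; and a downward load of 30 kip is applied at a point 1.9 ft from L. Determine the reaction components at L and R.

L_x = 0, L_y = -32.23 kip, R_y = 82.23 kip

Moments about L: R_y·8.1 − 20·11.5 − 379.1 − 30·1.9 = 0 → R_y = 666.1/8.1 = 82.2346 ≈ 82.23 kip.
ΣF_y = 0: L_y + 82.2346 − 20 − 30 = 0 → L_y = -32.23 kip.
ΣF_x = 0: no horizontal applied forces, so L_x = 0.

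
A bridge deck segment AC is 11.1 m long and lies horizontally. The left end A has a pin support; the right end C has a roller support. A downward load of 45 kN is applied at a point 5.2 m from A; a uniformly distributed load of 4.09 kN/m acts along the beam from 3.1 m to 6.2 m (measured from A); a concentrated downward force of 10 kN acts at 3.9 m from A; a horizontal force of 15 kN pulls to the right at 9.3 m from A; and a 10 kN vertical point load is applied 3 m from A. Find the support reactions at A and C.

Resultant of the distributed load: 4.09 × 3.1 = 12.679 kN at 4.65 m from A.
Taking moments about A: C_y·11.1 − 45·5.2 − (4.09·3.1)·4.65 − 10·3.9 − 10·3 = 0 → C_y = 361.95735/11.1 = 32.6088 ≈ 32.61 kN.
ΣF_y = 0: A_y + 32.6088 − 45 − 4.09·3.1 − 10 − 10 = 0 → A_y = 45.07 kN.
ΣF_x = 0: A_x + 15 = 0 → A_x = -15.00 kN.

A_x = -15.00 kN, A_y = 45.07 kN, C_y = 32.61 kN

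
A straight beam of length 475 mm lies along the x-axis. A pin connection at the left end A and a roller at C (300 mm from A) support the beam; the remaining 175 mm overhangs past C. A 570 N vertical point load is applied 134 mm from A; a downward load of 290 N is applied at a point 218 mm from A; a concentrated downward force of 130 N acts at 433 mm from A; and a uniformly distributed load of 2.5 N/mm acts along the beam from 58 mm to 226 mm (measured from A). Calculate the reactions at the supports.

Resultant of the distributed load: 2.5 × 168 = 420 N at 142 mm from A.
Moments about A: C_y·300 − 570·134 − 290·218 − 130·433 − (2.5·168)·142 = 0 → C_y = 255530/300 = 851.767 ≈ 851.8 N.
ΣF_y = 0: A_y + 851.767 − 570 − 290 − 130 − 2.5·168 = 0 → A_y = 558.2 N.
ΣF_x = 0: no horizontal applied forces, so A_x = 0.

A_x = 0, A_y = 558.2 N, C_y = 851.8 N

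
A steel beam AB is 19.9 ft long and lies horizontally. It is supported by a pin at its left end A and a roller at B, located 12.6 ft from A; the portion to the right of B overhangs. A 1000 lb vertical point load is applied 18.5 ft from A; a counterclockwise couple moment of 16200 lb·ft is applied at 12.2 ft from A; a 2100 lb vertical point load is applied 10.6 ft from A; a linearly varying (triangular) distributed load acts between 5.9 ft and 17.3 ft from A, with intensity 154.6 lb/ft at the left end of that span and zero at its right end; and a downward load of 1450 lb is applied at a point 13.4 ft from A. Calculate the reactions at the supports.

A_x = 0, A_y = 1262 lb, B_y = 4170 lb

Resultant of the triangular load: ½ × 154.6 × 11.4 = 881.22 lb, acting at 9.7 ft from A (one-third of the span from the peak).
Moments about A: B_y·12.6 − 1000·18.5 + 16200 − 2100·10.6 − (½·154.6·11.4)·9.7 − 1450·13.4 = 0 → B_y = 52537.834/12.6 = 4169.67 ≈ 4170 lb.
ΣF_y = 0: A_y + 4169.67 − 1000 − 2100 − ½·154.6·11.4 − 1450 = 0 → A_y = 1262 lb.
ΣF_x = 0: no horizontal applied forces, so A_x = 0.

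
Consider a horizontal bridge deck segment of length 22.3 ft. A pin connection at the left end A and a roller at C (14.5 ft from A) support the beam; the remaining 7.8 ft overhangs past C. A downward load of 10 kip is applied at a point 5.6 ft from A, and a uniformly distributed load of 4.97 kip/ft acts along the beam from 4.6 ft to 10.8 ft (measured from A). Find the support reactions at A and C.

Resultant of the distributed load: 4.97 × 6.2 = 30.814 kip at 7.7 ft from A.
ΣM about A: C_y·14.5 − 10·5.6 − (4.97·6.2)·7.7 = 0 → C_y = 293.2678/14.5 = 20.2254 ≈ 20.23 kip.
ΣF_y = 0: A_y + 20.2254 − 10 − 4.97·6.2 = 0 → A_y = 20.59 kip.
ΣF_x = 0: no horizontal applied forces, so A_x = 0.

A_x = 0, A_y = 20.59 kip, C_y = 20.23 kip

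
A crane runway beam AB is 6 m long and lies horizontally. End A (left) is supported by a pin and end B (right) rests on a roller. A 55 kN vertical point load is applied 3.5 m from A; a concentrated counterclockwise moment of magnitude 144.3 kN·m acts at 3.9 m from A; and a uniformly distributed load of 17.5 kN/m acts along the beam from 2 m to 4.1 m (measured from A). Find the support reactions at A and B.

Resultant of the distributed load: 17.5 × 2.1 = 36.75 kN at 3.05 m from A.
ΣM about A: B_y·6 − 55·3.5 + 144.3 − (17.5·2.1)·3.05 = 0 → B_y = 160.2875/6 = 26.7146 ≈ 26.71 kN.
ΣF_y = 0: A_y + 26.7146 − 55 − 17.5·2.1 = 0 → A_y = 65.04 kN.
ΣF_x = 0: no horizontal applied forces, so A_x = 0.

A_x = 0, A_y = 65.04 kN, B_y = 26.71 kN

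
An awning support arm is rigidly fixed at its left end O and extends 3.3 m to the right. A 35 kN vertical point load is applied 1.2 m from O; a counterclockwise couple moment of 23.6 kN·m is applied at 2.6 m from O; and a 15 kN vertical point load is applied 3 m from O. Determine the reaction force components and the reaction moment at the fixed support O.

O_x = 0, O_y = 50.00 kN, M_O = 63.40 kN·m

ΣF_x = 0: O_x = 0.
ΣF_y = 0: O_y − 35 − 15 = 0 → O_y = 50.00 kN.
ΣM about O: M_O − 35·1.2 + 23.6 − 15·3 = 0 → M_O = 63.40 kN·m.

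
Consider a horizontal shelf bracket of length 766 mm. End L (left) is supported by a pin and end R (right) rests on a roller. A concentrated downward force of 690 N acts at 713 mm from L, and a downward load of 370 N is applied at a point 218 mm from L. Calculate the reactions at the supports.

ΣM about L: R_y·766 − 690·713 − 370·218 = 0 → R_y = 572630/766 = 747.559 ≈ 747.6 N.
ΣF_y = 0: L_y + 747.559 − 690 − 370 = 0 → L_y = 312.4 N.
ΣF_x = 0: no horizontal applied forces, so L_x = 0.

L_x = 0, L_y = 312.4 N, R_y = 747.6 N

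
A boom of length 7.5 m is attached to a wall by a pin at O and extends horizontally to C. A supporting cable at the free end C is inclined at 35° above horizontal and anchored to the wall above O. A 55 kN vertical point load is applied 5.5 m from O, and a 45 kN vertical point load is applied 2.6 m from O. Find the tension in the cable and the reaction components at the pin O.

T = 97.52 kN, O_x = 79.88 kN, O_y = 44.07 kN

ΣM about O: T·sin35°·7.5 − 55·5.5 − 45·2.6 = 0 → T = 419.5/(7.5·0.573576) = 97.5169 ≈ 97.52 kN.
ΣF_x = 0: O_x − T·cos35° = 0 → O_x = 97.5169 × 0.819152 = 79.88 kN.
ΣF_y = 0: O_y + T·sin35° − 55 − 45 = 0 → O_y = 100 − 97.5169 × 0.573576 = 44.07 kN.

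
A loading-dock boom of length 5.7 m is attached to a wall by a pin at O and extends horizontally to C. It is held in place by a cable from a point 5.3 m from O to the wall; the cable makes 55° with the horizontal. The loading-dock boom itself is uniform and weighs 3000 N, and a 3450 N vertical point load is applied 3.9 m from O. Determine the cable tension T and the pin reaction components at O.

T = 5069 N, O_x = 2907 N, O_y = 2298 N

ΣM about O: T·sin55°·5.3 − 3000·2.85 − 3450·3.9 = 0 → T = 22005/(5.3·0.819152) = 5068.52 ≈ 5069 N.
ΣF_x = 0: O_x − T·cos55° = 0 → O_x = 5068.52 × 0.573576 = 2907 N.
ΣF_y = 0: O_y + T·sin55° − 3000 − 3450 = 0 → O_y = 6450 − 5068.52 × 0.819152 = 2298 N.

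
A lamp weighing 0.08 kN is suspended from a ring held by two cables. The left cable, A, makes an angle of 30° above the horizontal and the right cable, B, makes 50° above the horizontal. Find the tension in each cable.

ΣF_x = 0: −T_A·cos30° + T_B·cos50° = 0 → T_B = 1.3473·T_A.
ΣF_y = 0: T_A·sin30° + T_B·sin50° = 0.08.
Substitute: T_A·(0.5 + 1.3473·0.766044) = 0.08 → T_A = 0.0522162 ≈ 0.05222 kN.
Then T_B = 1.3473 × 0.0522162 = 0.07035 kN.

T_A = 0.05222 kN, T_B = 0.07035 kN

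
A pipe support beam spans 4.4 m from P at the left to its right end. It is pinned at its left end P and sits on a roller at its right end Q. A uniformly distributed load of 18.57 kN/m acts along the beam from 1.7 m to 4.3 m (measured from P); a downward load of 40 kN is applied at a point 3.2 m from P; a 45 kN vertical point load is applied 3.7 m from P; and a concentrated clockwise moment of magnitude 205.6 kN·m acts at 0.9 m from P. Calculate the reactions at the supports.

P_x = 0, P_y = -13.30 kN, Q_y = 146.6 kN

Resultant of the distributed load: 18.57 × 2.6 = 48.282 kN at 3 m from P.
Moments about P: Q_y·4.4 − (18.57·2.6)·3 − 40·3.2 − 45·3.7 − 205.6 = 0 → Q_y = 644.946/4.4 = 146.579 ≈ 146.6 kN.
ΣF_y = 0: P_y + 146.579 − 18.57·2.6 − 40 − 45 = 0 → P_y = -13.30 kN.
ΣF_x = 0: no horizontal applied forces, so P_x = 0.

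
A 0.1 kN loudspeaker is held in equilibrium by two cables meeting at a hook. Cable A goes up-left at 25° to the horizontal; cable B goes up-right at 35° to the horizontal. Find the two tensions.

T_A = 0.09459 kN, T_B = 0.1047 kN

ΣF_x = 0: −T_A·cos25° + T_B·cos35° = 0 → T_B = 1.1064·T_A.
ΣF_y = 0: T_A·sin25° + T_B·sin35° = 0.1.
Substitute: T_A·(0.422618 + 1.1064·0.573576) = 0.1 → T_A = 0.0945875 ≈ 0.09459 kN.
Then T_B = 1.1064 × 0.0945875 = 0.1047 kN.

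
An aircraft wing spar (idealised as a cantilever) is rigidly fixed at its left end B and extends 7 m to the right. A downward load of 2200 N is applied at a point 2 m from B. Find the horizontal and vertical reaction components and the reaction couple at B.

ΣF_x = 0: B_x = 0.
ΣF_y = 0: B_y − 2200 = 0 → B_y = 2200 N.
ΣM about B: M_B − 2200·2 = 0 → M_B = 4400 N·m.

B_x = 0, B_y = 2200 N, M_B = 4400 N·m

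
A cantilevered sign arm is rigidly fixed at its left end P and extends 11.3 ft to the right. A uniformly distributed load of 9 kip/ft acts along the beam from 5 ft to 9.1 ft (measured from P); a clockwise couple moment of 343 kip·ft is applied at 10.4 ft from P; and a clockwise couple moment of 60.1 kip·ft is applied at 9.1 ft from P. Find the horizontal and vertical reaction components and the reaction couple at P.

Resultant of the distributed load: 9 × 4.1 = 36.9 kip at 7.05 ft from P.
ΣF_x = 0: P_x = 0.
ΣF_y = 0: P_y − 9·4.1 = 0 → P_y = 36.90 kip.
ΣM about P: M_P − (9·4.1)·7.05 − 343 − 60.1 = 0 → M_P = 663.2 kip·ft.

P_x = 0, P_y = 36.90 kip, M_P = 663.2 kip·ft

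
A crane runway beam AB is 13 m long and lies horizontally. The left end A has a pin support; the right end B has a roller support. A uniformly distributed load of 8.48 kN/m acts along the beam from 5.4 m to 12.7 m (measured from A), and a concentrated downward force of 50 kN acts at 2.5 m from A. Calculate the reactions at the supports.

Resultant of the distributed load: 8.48 × 7.3 = 61.904 kN at 9.05 m from A.
Moments about A: B_y·13 − (8.48·7.3)·9.05 − 50·2.5 = 0 → B_y = 685.2312/13 = 52.7101 ≈ 52.71 kN.
ΣF_y = 0: A_y + 52.7101 − 8.48·7.3 − 50 = 0 → A_y = 59.19 kN.
ΣF_x = 0: no horizontal applied forces, so A_x = 0.

A_x = 0, A_y = 59.19 kN, B_y = 52.71 kN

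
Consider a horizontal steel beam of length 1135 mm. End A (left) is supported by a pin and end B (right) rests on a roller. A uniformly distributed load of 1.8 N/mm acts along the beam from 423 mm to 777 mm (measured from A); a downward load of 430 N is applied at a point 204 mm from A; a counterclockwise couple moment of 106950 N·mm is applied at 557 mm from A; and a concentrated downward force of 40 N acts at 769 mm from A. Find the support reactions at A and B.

A_x = 0, A_y = 760.2 N, B_y = 347.0 N

Resultant of the distributed load: 1.8 × 354 = 637.2 N at 600 mm from A.
ΣM about A: B_y·1135 − (1.8·354)·600 − 430·204 + 106950 − 40·769 = 0 → B_y = 393850/1135 = 347.004 ≈ 347.0 N.
ΣF_y = 0: A_y + 347.004 − 1.8·354 − 430 − 40 = 0 → A_y = 760.2 N.
ΣF_x = 0: no horizontal applied forces, so A_x = 0.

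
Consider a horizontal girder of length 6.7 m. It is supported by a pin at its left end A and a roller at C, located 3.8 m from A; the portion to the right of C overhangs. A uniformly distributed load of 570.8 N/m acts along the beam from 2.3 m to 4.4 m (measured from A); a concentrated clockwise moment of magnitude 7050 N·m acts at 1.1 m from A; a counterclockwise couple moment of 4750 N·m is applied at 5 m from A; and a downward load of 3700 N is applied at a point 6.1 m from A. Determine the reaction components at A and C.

A_x = 0, A_y = -2703 N, C_y = 7601 N

Resultant of the distributed load: 570.8 × 2.1 = 1198.68 N at 3.35 m from A.
Taking moments about A: C_y·3.8 − (570.8·2.1)·3.35 − 7050 + 4750 − 3700·6.1 = 0 → C_y = 28885.578/3.8 = 7601.47 ≈ 7601 N.
ΣF_y = 0: A_y + 7601.47 − 570.8·2.1 − 3700 = 0 → A_y = -2703 N.
ΣF_x = 0: no horizontal applied forces, so A_x = 0.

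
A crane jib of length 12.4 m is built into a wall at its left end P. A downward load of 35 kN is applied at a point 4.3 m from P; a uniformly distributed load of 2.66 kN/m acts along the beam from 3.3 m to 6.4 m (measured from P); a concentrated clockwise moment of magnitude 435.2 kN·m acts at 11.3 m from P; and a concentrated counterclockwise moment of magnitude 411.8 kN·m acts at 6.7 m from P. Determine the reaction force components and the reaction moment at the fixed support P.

P_x = 0, P_y = 43.25 kN, M_P = 213.9 kN·m

Resultant of the distributed load: 2.66 × 3.1 = 8.246 kN at 4.85 m from P.
ΣF_x = 0: P_x = 0.
ΣF_y = 0: P_y − 35 − 2.66·3.1 = 0 → P_y = 43.25 kN.
ΣM about P: M_P − 35·4.3 − (2.66·3.1)·4.85 − 435.2 + 411.8 = 0 → M_P = 213.9 kN·m.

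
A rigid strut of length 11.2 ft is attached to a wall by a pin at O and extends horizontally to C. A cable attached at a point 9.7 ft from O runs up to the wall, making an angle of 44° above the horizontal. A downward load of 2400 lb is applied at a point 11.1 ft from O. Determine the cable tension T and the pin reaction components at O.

T = 3954 lb, O_x = 2844 lb, O_y = -346.4 lb

ΣM about O: T·sin44°·9.7 − 2400·11.1 = 0 → T = 26640/(9.7·0.694658) = 3953.59 ≈ 3954 lb.
ΣF_x = 0: O_x − T·cos44° = 0 → O_x = 3953.59 × 0.71934 = 2844 lb.
ΣF_y = 0: O_y + T·sin44° − 2400 = 0 → O_y = 2400 − 3953.59 × 0.694658 = -346.4 lb.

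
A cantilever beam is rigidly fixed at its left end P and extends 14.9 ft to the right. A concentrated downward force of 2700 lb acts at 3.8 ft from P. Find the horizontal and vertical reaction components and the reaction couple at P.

ΣF_x = 0: P_x = 0.
ΣF_y = 0: P_y − 2700 = 0 → P_y = 2700 lb.
ΣM about P: M_P − 2700·3.8 = 0 → M_P = 10260 lb·ft.

P_x = 0, P_y = 2700 lb, M_P = 10260 lb·ft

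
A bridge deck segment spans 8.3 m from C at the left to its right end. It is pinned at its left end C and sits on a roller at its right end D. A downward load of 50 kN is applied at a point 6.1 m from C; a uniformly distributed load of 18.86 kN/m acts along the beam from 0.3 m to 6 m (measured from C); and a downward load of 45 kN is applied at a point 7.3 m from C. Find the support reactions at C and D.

C_x = 0, C_y = 85.38 kN, D_y = 117.1 kN

Resultant of the distributed load: 18.86 × 5.7 = 107.502 kN at 3.15 m from C.
Moments about C: D_y·8.3 − 50·6.1 − (18.86·5.7)·3.15 − 45·7.3 = 0 → D_y = 972.1313/8.3 = 117.124 ≈ 117.1 kN.
ΣF_y = 0: C_y + 117.124 − 50 − 18.86·5.7 − 45 = 0 → C_y = 85.38 kN.
ΣF_x = 0: no horizontal applied forces, so C_x = 0.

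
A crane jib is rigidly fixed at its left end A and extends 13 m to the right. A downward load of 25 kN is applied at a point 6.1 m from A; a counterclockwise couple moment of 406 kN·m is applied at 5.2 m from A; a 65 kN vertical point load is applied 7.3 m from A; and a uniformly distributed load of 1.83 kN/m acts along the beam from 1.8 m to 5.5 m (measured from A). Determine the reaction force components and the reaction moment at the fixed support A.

Resultant of the distributed load: 1.83 × 3.7 = 6.771 kN at 3.65 m from A.
ΣF_x = 0: A_x = 0.
ΣF_y = 0: A_y − 25 − 65 − 1.83·3.7 = 0 → A_y = 96.77 kN.
ΣM about A: M_A − 25·6.1 + 406 − 65·7.3 − (1.83·3.7)·3.65 = 0 → M_A = 245.7 kN·m.

A_x = 0, A_y = 96.77 kN, M_A = 245.7 kN·m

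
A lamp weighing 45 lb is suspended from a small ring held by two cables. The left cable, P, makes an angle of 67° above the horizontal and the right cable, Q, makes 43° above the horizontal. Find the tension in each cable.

ΣF_x = 0: −T_P·cos67° + T_Q·cos43° = 0 → T_Q = 0.534257·T_P.
ΣF_y = 0: T_P·sin67° + T_Q·sin43° = 45.
Substitute: T_P·(0.920505 + 0.534257·0.681998) = 45 → T_P = 35.0231 ≈ 35.02 lb.
Then T_Q = 0.534257 × 35.0231 = 18.71 lb.

T_P = 35.02 lb, T_Q = 18.71 lb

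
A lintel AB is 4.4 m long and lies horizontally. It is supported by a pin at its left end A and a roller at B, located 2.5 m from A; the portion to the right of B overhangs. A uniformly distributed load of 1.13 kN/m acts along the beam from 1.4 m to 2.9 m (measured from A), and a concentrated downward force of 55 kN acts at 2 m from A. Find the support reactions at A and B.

Resultant of the distributed load: 1.13 × 1.5 = 1.695 kN at 2.15 m from A.
ΣM about A: B_y·2.5 − (1.13·1.5)·2.15 − 55·2 = 0 → B_y = 113.64425/2.5 = 45.4577 ≈ 45.46 kN.
ΣF_y = 0: A_y + 45.4577 − 1.13·1.5 − 55 = 0 → A_y = 11.24 kN.
ΣF_x = 0: no horizontal applied forces, so A_x = 0.

A_x = 0, A_y = 11.24 kN, B_y = 45.46 kN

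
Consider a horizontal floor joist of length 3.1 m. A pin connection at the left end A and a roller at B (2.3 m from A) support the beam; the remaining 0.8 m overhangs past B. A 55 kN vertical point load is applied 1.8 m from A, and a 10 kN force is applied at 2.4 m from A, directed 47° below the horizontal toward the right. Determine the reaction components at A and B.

A_x = -6.820 kN, A_y = 11.64 kN, B_y = 50.67 kN

ΣM about A: B_y·2.3 − 55·1.8 − 10·sin47°·2.4 = 0 → B_y = 116.552/2.3 = 50.6748 ≈ 50.67 kN.
ΣF_y = 0: A_y + 50.6748 − 55 − 10·sin47° = 0 → A_y = 11.64 kN.
ΣF_x = 0: A_x + 10·cos47° = 0 → A_x = -6.820 kN.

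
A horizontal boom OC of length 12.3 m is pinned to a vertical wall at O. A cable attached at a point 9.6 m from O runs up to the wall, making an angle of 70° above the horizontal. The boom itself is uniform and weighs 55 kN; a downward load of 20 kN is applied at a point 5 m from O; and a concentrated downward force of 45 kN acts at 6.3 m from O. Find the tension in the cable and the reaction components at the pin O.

ΣM about O: T·sin70°·9.6 − 55·6.15 − 20·5 − 45·6.3 = 0 → T = 721.75/(9.6·0.939693) = 80.0073 ≈ 80.01 kN.
ΣF_x = 0: O_x − T·cos70° = 0 → O_x = 80.0073 × 0.34202 = 27.36 kN.
ΣF_y = 0: O_y + T·sin70° − 55 − 20 − 45 = 0 → O_y = 120 − 80.0073 × 0.939693 = 44.82 kN.

T = 80.01 kN, O_x = 27.36 kN, O_y = 44.82 kN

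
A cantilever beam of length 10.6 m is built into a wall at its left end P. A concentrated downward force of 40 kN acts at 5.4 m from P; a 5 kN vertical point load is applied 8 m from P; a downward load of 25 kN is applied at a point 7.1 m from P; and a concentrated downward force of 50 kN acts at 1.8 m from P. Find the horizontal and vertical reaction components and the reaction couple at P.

ΣF_x = 0: P_x = 0.
ΣF_y = 0: P_y − 40 − 5 − 25 − 50 = 0 → P_y = 120.0 kN.
ΣM about P: M_P − 40·5.4 − 5·8 − 25·7.1 − 50·1.8 = 0 → M_P = 523.5 kN·m.

P_x = 0, P_y = 120.0 kN, M_P = 523.5 kN·m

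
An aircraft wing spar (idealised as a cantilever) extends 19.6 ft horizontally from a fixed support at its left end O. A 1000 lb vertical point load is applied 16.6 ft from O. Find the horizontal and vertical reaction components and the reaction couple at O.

ΣF_x = 0: O_x = 0.
ΣF_y = 0: O_y − 1000 = 0 → O_y = 1000 lb.
ΣM about O: M_O − 1000·16.6 = 0 → M_O = 16600 lb·ft.

O_x = 0, O_y = 1000 lb, M_O = 16600 lb·ft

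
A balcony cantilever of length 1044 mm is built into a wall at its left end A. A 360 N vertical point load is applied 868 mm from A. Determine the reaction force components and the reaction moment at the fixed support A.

ΣF_x = 0: A_x = 0.
ΣF_y = 0: A_y − 360 = 0 → A_y = 360.0 N.
ΣM about A: M_A − 360·868 = 0 → M_A = 312500 N·mm.

A_x = 0, A_y = 360.0 N, M_A = 312500 N·mm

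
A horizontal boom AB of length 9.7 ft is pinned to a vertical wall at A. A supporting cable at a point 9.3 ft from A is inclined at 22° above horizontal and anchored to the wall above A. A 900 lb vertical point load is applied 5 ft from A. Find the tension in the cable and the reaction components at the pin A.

ΣM about A: T·sin22°·9.3 − 900·5 = 0 → T = 4500/(9.3·0.374607) = 1291.68 ≈ 1292 lb.
ΣF_x = 0: A_x − T·cos22° = 0 → A_x = 1291.68 × 0.927184 = 1198 lb.
ΣF_y = 0: A_y + T·sin22° − 900 = 0 → A_y = 900 − 1291.68 × 0.374607 = 416.1 lb.

T = 1292 lb, A_x = 1198 lb, A_y = 416.1 lb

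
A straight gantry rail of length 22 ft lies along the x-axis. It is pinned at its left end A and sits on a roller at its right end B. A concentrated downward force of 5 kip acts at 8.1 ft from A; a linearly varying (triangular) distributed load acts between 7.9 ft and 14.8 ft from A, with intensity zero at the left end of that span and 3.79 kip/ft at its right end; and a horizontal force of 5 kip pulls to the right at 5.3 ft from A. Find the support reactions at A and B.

A_x = -5.000 kip, A_y = 8.805 kip, B_y = 9.270 kip

Resultant of the triangular load: ½ × 3.79 × 6.9 = 13.0755 kip, acting at 12.5 ft from A (one-third of the span from the peak).
ΣM about A: B_y·22 − 5·8.1 − (½·3.79·6.9)·12.5 = 0 → B_y = 203.94375/22 = 9.27017 ≈ 9.270 kip.
ΣF_y = 0: A_y + 9.27017 − 5 − ½·3.79·6.9 = 0 → A_y = 8.805 kip.
ΣF_x = 0: A_x + 5 = 0 → A_x = -5.000 kip.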